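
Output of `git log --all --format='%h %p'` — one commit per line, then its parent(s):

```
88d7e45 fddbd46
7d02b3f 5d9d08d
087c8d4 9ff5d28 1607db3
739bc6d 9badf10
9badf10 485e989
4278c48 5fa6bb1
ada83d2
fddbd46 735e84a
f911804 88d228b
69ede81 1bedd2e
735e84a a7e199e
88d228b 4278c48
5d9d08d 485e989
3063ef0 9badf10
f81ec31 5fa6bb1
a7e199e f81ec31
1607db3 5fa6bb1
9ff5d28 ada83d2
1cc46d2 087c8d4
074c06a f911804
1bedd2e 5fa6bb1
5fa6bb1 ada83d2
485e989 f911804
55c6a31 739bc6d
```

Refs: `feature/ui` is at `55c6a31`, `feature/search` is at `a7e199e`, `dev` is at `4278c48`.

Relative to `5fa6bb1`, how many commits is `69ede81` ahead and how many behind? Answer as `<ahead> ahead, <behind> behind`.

2 ahead, 0 behind

Reachable from 69ede81: {1bedd2e, 5fa6bb1, 69ede81, ada83d2}.
Reachable from 5fa6bb1: {5fa6bb1, ada83d2}.
Only in 69ede81's history (ahead): {1bedd2e, 69ede81} — 2.
Only in 5fa6bb1's history (behind): {} — 0.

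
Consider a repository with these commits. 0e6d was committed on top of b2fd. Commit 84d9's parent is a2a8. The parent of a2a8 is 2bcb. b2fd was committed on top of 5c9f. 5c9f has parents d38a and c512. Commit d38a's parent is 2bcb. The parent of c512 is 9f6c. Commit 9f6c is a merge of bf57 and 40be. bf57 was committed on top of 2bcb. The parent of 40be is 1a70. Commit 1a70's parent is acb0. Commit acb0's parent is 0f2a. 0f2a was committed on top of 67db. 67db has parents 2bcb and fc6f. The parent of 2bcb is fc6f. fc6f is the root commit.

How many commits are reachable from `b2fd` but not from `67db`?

10

Reachable from b2fd: {0f2a, 1a70, 2bcb, 40be, 5c9f, 67db, 9f6c, acb0, b2fd, bf57, c512, d38a, fc6f}.
Reachable from 67db: {2bcb, 67db, fc6f}.
In b2fd's history but not 67db's: {0f2a, 1a70, 40be, 5c9f, 9f6c, acb0, b2fd, bf57, c512, d38a} — 10 commits.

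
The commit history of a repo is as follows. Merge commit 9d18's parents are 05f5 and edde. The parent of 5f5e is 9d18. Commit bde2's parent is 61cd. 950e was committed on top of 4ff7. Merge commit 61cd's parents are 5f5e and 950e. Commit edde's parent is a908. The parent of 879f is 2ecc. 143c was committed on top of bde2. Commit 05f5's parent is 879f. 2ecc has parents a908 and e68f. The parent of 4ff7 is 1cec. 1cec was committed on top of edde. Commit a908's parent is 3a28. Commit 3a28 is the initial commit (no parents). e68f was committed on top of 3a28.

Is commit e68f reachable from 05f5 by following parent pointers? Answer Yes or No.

Yes

Ancestors of 05f5 (commits reachable by following parents): {05f5, 2ecc, 3a28, 879f, a908, e68f}.
e68f is in that set, so it is an ancestor of 05f5.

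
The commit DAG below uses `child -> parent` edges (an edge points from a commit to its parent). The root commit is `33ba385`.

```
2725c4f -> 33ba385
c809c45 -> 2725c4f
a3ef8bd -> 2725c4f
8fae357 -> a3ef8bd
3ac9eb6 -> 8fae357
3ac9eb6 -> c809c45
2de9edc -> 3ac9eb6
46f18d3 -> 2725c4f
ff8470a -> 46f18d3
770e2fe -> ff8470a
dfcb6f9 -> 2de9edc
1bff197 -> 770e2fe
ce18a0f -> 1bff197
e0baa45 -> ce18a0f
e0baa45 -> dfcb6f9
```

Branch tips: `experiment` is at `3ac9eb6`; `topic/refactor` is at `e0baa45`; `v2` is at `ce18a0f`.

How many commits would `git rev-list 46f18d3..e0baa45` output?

Reachable from e0baa45: {1bff197, 2725c4f, 2de9edc, 33ba385, 3ac9eb6, 46f18d3, 770e2fe, 8fae357, a3ef8bd, c809c45, ce18a0f, dfcb6f9, e0baa45, ff8470a}.
Reachable from 46f18d3: {2725c4f, 33ba385, 46f18d3}.
In e0baa45's history but not 46f18d3's: {1bff197, 2de9edc, 3ac9eb6, 770e2fe, 8fae357, a3ef8bd, c809c45, ce18a0f, dfcb6f9, e0baa45, ff8470a} — 11 commits.

11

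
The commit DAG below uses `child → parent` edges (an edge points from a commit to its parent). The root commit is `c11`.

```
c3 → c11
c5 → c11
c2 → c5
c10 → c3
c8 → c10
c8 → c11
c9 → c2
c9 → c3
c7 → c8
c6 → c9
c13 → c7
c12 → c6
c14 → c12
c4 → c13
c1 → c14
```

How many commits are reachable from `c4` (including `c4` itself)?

7

Walking parent pointers from c4: reachable set = {c10, c11, c13, c3, c4, c7, c8}.
That is 7 commits.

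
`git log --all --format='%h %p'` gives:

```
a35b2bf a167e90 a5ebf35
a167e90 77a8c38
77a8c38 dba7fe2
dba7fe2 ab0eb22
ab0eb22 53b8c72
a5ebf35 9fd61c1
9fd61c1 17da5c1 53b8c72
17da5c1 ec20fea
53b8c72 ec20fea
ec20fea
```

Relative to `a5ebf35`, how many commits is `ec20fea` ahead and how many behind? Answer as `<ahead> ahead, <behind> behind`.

0 ahead, 4 behind

Reachable from ec20fea: {ec20fea}.
Reachable from a5ebf35: {17da5c1, 53b8c72, 9fd61c1, a5ebf35, ec20fea}.
Only in ec20fea's history (ahead): {} — 0.
Only in a5ebf35's history (behind): {17da5c1, 53b8c72, 9fd61c1, a5ebf35} — 4.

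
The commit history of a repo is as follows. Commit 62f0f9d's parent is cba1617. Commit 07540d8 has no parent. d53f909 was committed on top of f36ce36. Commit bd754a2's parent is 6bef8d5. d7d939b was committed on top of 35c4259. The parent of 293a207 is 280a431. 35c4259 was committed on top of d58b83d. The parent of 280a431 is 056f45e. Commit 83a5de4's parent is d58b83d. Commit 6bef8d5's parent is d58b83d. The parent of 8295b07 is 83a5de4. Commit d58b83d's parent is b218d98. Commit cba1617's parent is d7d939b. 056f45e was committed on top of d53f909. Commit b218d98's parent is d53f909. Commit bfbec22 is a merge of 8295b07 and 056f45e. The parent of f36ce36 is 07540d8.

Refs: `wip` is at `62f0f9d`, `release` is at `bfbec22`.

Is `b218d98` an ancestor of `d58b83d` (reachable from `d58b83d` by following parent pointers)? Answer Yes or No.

Ancestors of d58b83d (commits reachable by following parents): {07540d8, b218d98, d53f909, d58b83d, f36ce36}.
b218d98 is in that set, so it is an ancestor of d58b83d.

Yes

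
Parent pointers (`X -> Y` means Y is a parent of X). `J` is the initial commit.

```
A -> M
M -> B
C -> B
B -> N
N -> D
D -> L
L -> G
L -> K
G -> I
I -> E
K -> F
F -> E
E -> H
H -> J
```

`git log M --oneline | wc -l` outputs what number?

12

Walking parent pointers from M: reachable set = {B, D, E, F, G, H, I, J, K, L, M, N}.
That is 12 commits.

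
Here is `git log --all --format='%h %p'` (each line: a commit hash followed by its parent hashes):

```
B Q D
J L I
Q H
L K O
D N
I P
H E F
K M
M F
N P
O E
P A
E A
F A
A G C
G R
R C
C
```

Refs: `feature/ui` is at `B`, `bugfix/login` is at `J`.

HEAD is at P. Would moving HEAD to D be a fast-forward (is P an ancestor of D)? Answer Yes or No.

Yes

A fast-forward from P to D is possible iff P is an ancestor of D.
Ancestors of D: {A, C, D, G, N, P, R}.
P is among them, so fast-forward is possible.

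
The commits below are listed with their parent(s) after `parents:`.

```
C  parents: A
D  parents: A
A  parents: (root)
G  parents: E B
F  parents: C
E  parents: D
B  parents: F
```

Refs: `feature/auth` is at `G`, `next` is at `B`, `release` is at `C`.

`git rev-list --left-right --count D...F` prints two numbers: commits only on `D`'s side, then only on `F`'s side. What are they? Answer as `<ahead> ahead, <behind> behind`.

Reachable from D: {A, D}.
Reachable from F: {A, C, F}.
Only in D's history (ahead): {D} — 1.
Only in F's history (behind): {C, F} — 2.

1 ahead, 2 behind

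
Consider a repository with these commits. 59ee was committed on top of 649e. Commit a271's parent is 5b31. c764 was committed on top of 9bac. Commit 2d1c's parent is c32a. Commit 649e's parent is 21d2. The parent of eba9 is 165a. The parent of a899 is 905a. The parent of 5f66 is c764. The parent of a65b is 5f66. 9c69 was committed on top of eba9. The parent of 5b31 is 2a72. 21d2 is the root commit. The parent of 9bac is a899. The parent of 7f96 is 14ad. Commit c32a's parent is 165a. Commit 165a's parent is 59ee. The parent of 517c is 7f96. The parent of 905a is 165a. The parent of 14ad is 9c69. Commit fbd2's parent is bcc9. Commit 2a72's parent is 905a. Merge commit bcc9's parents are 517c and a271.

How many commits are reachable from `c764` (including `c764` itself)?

Walking parent pointers from c764: reachable set = {165a, 21d2, 59ee, 649e, 905a, 9bac, a899, c764}.
That is 8 commits.

8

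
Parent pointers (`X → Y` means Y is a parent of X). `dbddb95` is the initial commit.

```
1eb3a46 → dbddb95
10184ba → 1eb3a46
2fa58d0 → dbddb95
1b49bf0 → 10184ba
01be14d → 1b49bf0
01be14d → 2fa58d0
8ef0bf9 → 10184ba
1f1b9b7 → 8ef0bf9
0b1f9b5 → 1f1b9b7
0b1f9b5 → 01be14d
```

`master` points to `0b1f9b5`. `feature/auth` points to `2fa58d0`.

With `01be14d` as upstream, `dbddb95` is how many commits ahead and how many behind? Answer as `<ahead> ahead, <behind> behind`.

0 ahead, 5 behind

Reachable from dbddb95: {dbddb95}.
Reachable from 01be14d: {01be14d, 10184ba, 1b49bf0, 1eb3a46, 2fa58d0, dbddb95}.
Only in dbddb95's history (ahead): {} — 0.
Only in 01be14d's history (behind): {01be14d, 10184ba, 1b49bf0, 1eb3a46, 2fa58d0} — 5.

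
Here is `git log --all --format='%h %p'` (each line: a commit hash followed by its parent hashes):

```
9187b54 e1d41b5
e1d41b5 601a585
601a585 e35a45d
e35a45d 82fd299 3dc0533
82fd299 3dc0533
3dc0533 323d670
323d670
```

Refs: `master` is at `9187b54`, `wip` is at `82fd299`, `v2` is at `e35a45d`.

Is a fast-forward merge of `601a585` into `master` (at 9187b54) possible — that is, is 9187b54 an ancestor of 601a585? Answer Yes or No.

A fast-forward from 9187b54 to 601a585 is possible iff 9187b54 is an ancestor of 601a585.
Ancestors of 601a585: {323d670, 3dc0533, 601a585, 82fd299, e35a45d}.
9187b54 is not among them, so fast-forward is not possible.

No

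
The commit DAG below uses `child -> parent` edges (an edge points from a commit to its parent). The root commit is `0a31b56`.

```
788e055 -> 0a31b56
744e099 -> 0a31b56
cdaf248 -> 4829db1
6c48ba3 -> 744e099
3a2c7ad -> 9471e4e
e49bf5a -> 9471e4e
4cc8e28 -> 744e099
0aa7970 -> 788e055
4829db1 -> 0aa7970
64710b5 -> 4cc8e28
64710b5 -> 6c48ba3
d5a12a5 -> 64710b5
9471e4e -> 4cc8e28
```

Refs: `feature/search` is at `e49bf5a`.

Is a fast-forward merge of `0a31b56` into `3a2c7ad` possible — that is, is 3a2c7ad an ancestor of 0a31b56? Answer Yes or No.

No

A fast-forward from 3a2c7ad to 0a31b56 is possible iff 3a2c7ad is an ancestor of 0a31b56.
Ancestors of 0a31b56: {0a31b56}.
3a2c7ad is not among them, so fast-forward is not possible.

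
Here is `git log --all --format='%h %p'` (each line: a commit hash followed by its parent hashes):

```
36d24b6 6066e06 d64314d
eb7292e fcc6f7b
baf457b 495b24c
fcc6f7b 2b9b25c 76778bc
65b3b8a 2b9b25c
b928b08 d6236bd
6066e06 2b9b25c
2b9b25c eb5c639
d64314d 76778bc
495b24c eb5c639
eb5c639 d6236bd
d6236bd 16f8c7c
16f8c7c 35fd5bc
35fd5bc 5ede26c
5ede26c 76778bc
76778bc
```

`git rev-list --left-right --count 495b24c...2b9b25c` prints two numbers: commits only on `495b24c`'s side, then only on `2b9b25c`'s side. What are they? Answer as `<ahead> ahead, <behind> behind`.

Reachable from 495b24c: {16f8c7c, 35fd5bc, 495b24c, 5ede26c, 76778bc, d6236bd, eb5c639}.
Reachable from 2b9b25c: {16f8c7c, 2b9b25c, 35fd5bc, 5ede26c, 76778bc, d6236bd, eb5c639}.
Only in 495b24c's history (ahead): {495b24c} — 1.
Only in 2b9b25c's history (behind): {2b9b25c} — 1.

1 ahead, 1 behind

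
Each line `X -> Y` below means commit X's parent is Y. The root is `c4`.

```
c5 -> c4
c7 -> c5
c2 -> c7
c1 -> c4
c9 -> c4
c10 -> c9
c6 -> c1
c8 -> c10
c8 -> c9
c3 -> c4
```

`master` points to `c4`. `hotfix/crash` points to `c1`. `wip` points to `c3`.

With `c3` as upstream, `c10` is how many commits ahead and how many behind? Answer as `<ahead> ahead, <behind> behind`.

Reachable from c10: {c10, c4, c9}.
Reachable from c3: {c3, c4}.
Only in c10's history (ahead): {c10, c9} — 2.
Only in c3's history (behind): {c3} — 1.

2 ahead, 1 behind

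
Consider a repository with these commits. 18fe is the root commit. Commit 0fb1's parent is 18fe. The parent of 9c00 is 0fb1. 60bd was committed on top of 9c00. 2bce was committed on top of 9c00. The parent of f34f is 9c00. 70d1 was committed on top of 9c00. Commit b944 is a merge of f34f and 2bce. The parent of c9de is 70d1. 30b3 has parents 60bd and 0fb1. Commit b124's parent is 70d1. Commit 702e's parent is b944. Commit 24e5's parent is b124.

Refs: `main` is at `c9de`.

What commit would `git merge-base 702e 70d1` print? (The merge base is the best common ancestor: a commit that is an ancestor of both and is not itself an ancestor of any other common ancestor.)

9c00

Ancestors of 702e: {0fb1, 18fe, 2bce, 702e, 9c00, b944, f34f}.
Ancestors of 70d1: {0fb1, 18fe, 70d1, 9c00}.
Common ancestors: {0fb1, 18fe, 9c00}.
Among these, 9c00 is not an ancestor of any other common ancestor — it is the merge base.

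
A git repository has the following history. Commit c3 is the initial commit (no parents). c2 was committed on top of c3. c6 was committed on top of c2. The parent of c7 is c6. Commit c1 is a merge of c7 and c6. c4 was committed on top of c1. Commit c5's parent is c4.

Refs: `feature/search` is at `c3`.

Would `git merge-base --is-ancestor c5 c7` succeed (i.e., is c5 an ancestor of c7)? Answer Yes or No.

No

Ancestors of c7: {c2, c3, c6, c7}.
c5 is not in that set, so it is not an ancestor of c7.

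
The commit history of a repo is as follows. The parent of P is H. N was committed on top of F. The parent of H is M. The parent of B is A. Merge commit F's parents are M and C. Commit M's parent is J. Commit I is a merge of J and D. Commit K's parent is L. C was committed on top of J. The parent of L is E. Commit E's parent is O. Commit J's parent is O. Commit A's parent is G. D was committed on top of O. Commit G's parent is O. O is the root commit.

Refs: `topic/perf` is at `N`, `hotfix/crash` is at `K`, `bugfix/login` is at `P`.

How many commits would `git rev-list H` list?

4

Walking parent pointers from H: reachable set = {H, J, M, O}.
That is 4 commits.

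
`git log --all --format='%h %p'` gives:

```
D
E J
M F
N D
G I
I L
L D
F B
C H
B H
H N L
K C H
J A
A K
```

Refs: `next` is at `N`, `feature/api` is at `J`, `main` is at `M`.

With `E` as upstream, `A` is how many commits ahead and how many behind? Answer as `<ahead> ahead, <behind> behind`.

Reachable from A: {A, C, D, H, K, L, N}.
Reachable from E: {A, C, D, E, H, J, K, L, N}.
Only in A's history (ahead): {} — 0.
Only in E's history (behind): {E, J} — 2.

0 ahead, 2 behind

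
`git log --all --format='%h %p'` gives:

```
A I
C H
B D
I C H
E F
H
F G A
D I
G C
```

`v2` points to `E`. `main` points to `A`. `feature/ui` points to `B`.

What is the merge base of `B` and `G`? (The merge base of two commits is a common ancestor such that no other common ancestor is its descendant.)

C

Ancestors of B: {B, C, D, H, I}.
Ancestors of G: {C, G, H}.
Common ancestors: {C, H}.
Among these, C is not an ancestor of any other common ancestor — it is the merge base.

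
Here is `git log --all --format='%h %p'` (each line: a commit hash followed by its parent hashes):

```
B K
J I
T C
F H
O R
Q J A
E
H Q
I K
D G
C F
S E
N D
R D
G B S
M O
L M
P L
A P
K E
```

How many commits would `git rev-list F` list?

Walking parent pointers from F: reachable set = {A, B, D, E, F, G, H, I, J, K, L, M, O, P, Q, R, S}.
That is 17 commits.

17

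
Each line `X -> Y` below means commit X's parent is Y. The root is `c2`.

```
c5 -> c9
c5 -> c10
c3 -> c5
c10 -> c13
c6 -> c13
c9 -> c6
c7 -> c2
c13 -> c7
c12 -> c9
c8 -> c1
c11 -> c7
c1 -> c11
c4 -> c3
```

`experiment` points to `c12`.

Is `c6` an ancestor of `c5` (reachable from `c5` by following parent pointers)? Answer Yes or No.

Yes

Ancestors of c5 (commits reachable by following parents): {c10, c13, c2, c5, c6, c7, c9}.
c6 is in that set, so it is an ancestor of c5.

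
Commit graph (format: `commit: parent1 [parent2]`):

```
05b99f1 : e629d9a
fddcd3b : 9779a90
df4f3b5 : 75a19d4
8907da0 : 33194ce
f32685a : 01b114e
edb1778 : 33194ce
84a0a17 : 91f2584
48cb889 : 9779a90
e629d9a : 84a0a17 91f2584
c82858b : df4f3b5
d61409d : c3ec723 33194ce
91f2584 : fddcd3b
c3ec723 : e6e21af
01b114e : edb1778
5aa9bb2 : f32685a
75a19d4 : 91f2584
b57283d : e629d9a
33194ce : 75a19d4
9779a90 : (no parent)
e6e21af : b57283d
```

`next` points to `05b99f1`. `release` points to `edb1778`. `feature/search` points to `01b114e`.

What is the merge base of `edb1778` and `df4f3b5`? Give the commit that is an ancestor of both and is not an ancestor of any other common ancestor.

75a19d4

Ancestors of edb1778: {33194ce, 75a19d4, 91f2584, 9779a90, edb1778, fddcd3b}.
Ancestors of df4f3b5: {75a19d4, 91f2584, 9779a90, df4f3b5, fddcd3b}.
Common ancestors: {75a19d4, 91f2584, 9779a90, fddcd3b}.
Among these, 75a19d4 is not an ancestor of any other common ancestor — it is the merge base.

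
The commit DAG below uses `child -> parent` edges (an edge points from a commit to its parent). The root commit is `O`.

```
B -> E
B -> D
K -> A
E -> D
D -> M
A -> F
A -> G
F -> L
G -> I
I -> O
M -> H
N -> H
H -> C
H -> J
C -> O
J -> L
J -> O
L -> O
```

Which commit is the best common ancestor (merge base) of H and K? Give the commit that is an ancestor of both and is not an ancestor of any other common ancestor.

Ancestors of H: {C, H, J, L, O}.
Ancestors of K: {A, F, G, I, K, L, O}.
Common ancestors: {L, O}.
Among these, L is not an ancestor of any other common ancestor — it is the merge base.

L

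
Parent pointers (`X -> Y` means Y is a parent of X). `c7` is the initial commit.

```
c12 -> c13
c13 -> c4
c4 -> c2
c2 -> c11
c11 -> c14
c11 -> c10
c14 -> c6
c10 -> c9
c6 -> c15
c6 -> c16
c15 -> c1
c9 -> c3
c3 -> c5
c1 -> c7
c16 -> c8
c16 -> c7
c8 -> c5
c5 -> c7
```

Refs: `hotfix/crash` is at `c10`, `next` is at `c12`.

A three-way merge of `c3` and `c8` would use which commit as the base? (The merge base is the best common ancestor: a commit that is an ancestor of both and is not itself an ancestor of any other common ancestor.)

Ancestors of c3: {c3, c5, c7}.
Ancestors of c8: {c5, c7, c8}.
Common ancestors: {c5, c7}.
Among these, c5 is not an ancestor of any other common ancestor — it is the merge base.

c5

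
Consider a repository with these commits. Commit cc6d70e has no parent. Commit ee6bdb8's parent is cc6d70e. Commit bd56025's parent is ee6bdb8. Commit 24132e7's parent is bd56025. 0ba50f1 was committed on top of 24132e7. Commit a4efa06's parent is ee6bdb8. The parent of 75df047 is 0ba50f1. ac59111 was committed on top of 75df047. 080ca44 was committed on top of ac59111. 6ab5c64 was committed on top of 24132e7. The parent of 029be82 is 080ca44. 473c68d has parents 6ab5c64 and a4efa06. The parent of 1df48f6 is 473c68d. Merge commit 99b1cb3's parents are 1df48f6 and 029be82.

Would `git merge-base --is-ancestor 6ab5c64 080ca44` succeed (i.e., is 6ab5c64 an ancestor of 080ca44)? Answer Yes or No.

Ancestors of 080ca44: {080ca44, 0ba50f1, 24132e7, 75df047, ac59111, bd56025, cc6d70e, ee6bdb8}.
6ab5c64 is not in that set, so it is not an ancestor of 080ca44.

No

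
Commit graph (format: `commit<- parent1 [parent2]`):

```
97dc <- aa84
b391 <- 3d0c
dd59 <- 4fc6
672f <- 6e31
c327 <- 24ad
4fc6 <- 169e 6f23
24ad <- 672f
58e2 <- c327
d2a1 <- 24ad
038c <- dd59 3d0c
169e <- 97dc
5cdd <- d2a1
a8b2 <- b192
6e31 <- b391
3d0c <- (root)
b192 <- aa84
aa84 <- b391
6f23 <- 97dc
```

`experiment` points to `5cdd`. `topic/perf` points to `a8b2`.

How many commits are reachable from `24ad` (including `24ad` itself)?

Walking parent pointers from 24ad: reachable set = {24ad, 3d0c, 672f, 6e31, b391}.
That is 5 commits.

5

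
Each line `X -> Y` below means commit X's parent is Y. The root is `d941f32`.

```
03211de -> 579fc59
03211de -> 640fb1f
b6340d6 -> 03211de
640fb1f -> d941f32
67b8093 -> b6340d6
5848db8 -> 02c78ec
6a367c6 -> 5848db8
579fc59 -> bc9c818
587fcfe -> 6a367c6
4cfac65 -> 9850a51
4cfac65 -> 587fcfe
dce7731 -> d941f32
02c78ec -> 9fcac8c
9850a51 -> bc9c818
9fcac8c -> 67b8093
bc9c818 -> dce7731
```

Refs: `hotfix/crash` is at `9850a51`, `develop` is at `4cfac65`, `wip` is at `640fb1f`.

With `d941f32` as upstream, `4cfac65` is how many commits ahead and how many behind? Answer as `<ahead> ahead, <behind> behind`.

Reachable from 4cfac65: {02c78ec, 03211de, 4cfac65, 579fc59, 5848db8, 587fcfe, 640fb1f, 67b8093, 6a367c6, 9850a51, 9fcac8c, b6340d6, bc9c818, d941f32, dce7731}.
Reachable from d941f32: {d941f32}.
Only in 4cfac65's history (ahead): {02c78ec, 03211de, 4cfac65, 579fc59, 5848db8, 587fcfe, 640fb1f, 67b8093, 6a367c6, 9850a51, 9fcac8c, b6340d6, bc9c818, dce7731} — 14.
Only in d941f32's history (behind): {} — 0.

14 ahead, 0 behind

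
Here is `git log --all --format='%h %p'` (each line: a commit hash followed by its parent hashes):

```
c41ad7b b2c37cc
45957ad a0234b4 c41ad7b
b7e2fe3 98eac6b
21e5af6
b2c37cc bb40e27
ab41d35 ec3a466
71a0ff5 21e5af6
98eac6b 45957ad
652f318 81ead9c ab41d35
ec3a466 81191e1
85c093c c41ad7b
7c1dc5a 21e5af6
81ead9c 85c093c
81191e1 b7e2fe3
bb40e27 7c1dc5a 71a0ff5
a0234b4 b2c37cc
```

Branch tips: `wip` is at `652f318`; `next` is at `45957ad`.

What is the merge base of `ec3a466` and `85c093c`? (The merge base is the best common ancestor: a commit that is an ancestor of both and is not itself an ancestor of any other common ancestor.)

Ancestors of ec3a466: {21e5af6, 45957ad, 71a0ff5, 7c1dc5a, 81191e1, 98eac6b, a0234b4, b2c37cc, b7e2fe3, bb40e27, c41ad7b, ec3a466}.
Ancestors of 85c093c: {21e5af6, 71a0ff5, 7c1dc5a, 85c093c, b2c37cc, bb40e27, c41ad7b}.
Common ancestors: {21e5af6, 71a0ff5, 7c1dc5a, b2c37cc, bb40e27, c41ad7b}.
Among these, c41ad7b is not an ancestor of any other common ancestor — it is the merge base.

c41ad7b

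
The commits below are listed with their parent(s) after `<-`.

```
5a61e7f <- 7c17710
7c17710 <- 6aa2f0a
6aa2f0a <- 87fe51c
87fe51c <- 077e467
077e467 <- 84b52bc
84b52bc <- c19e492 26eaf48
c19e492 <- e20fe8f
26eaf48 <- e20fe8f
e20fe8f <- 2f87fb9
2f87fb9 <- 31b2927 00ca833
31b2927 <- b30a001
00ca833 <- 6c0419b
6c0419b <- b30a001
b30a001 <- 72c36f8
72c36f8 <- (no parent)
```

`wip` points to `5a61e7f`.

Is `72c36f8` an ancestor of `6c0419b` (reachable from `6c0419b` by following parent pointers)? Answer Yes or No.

Yes

Ancestors of 6c0419b (commits reachable by following parents): {6c0419b, 72c36f8, b30a001}.
72c36f8 is in that set, so it is an ancestor of 6c0419b.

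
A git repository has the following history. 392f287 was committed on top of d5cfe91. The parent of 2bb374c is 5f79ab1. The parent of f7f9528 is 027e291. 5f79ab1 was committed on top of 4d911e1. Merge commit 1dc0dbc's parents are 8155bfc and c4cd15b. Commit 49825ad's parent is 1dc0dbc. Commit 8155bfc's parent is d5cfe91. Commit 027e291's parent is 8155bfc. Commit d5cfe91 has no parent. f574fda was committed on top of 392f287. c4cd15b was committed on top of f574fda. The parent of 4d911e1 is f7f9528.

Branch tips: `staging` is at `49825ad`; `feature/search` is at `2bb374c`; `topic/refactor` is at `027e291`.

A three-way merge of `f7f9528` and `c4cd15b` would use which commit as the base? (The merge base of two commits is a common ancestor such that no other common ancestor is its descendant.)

d5cfe91

Ancestors of f7f9528: {027e291, 8155bfc, d5cfe91, f7f9528}.
Ancestors of c4cd15b: {392f287, c4cd15b, d5cfe91, f574fda}.
Common ancestors: {d5cfe91}.
The only common ancestor is d5cfe91, so it is the merge base.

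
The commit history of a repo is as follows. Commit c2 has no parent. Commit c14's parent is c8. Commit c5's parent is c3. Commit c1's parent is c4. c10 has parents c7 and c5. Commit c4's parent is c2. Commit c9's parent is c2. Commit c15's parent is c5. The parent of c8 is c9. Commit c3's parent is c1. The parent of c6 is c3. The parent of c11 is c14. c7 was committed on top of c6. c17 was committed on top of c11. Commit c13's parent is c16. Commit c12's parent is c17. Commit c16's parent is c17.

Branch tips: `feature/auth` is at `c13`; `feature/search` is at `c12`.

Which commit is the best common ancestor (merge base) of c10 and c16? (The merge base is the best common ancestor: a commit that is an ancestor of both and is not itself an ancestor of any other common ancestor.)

Ancestors of c10: {c1, c10, c2, c3, c4, c5, c6, c7}.
Ancestors of c16: {c11, c14, c16, c17, c2, c8, c9}.
Common ancestors: {c2}.
The only common ancestor is c2, so it is the merge base.

c2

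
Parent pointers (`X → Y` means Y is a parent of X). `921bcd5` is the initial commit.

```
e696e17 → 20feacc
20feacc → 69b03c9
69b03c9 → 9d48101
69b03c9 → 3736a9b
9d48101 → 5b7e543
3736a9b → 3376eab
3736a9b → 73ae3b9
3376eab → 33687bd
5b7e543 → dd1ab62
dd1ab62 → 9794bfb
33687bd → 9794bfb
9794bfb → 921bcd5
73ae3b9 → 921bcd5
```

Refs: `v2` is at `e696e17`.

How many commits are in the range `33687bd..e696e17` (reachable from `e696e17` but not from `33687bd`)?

9

Reachable from e696e17: {20feacc, 33687bd, 3376eab, 3736a9b, 5b7e543, 69b03c9, 73ae3b9, 921bcd5, 9794bfb, 9d48101, dd1ab62, e696e17}.
Reachable from 33687bd: {33687bd, 921bcd5, 9794bfb}.
In e696e17's history but not 33687bd's: {20feacc, 3376eab, 3736a9b, 5b7e543, 69b03c9, 73ae3b9, 9d48101, dd1ab62, e696e17} — 9 commits.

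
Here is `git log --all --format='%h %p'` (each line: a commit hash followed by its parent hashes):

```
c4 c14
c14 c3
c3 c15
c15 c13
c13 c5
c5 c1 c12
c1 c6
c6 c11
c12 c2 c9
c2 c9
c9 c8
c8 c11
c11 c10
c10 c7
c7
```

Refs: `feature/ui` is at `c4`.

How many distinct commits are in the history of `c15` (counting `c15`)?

12

Walking parent pointers from c15: reachable set = {c1, c10, c11, c12, c13, c15, c2, c5, c6, c7, c8, c9}.
That is 12 commits.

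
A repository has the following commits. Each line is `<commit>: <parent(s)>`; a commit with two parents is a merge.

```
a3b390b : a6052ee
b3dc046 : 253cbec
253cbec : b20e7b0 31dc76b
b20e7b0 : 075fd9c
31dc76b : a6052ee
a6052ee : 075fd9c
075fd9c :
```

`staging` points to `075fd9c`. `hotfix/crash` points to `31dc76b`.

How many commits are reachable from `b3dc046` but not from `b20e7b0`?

4

Reachable from b3dc046: {075fd9c, 253cbec, 31dc76b, a6052ee, b20e7b0, b3dc046}.
Reachable from b20e7b0: {075fd9c, b20e7b0}.
In b3dc046's history but not b20e7b0's: {253cbec, 31dc76b, a6052ee, b3dc046} — 4 commits.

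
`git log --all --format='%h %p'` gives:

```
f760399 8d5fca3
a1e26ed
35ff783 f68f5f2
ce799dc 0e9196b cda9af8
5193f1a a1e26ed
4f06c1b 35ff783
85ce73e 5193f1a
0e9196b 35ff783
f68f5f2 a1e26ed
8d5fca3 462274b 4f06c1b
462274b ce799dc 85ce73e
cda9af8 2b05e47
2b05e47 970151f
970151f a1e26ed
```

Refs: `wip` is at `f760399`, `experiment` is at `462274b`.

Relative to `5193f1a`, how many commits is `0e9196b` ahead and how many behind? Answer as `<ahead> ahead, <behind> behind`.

Reachable from 0e9196b: {0e9196b, 35ff783, a1e26ed, f68f5f2}.
Reachable from 5193f1a: {5193f1a, a1e26ed}.
Only in 0e9196b's history (ahead): {0e9196b, 35ff783, f68f5f2} — 3.
Only in 5193f1a's history (behind): {5193f1a} — 1.

3 ahead, 1 behind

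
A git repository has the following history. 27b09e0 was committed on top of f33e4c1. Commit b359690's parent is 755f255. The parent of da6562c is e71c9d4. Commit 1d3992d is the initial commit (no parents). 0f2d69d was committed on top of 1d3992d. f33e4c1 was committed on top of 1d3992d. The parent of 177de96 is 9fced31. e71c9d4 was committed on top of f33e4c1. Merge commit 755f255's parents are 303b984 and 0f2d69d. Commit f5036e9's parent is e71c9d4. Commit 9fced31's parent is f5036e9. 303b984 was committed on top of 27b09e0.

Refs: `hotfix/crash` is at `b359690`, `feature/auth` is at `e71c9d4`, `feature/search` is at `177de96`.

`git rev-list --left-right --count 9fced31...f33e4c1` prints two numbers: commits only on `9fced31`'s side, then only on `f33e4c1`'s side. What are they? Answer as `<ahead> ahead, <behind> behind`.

Reachable from 9fced31: {1d3992d, 9fced31, e71c9d4, f33e4c1, f5036e9}.
Reachable from f33e4c1: {1d3992d, f33e4c1}.
Only in 9fced31's history (ahead): {9fced31, e71c9d4, f5036e9} — 3.
Only in f33e4c1's history (behind): {} — 0.

3 ahead, 0 behind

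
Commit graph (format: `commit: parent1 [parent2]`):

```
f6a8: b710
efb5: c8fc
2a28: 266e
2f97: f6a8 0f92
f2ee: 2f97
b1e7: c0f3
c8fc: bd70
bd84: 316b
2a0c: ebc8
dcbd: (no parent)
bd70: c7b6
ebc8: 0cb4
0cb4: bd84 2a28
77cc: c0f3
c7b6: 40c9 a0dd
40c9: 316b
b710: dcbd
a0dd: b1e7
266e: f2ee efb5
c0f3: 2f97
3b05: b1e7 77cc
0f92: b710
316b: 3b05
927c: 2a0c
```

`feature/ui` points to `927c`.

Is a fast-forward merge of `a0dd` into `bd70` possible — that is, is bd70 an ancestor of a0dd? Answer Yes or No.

No

A fast-forward from bd70 to a0dd is possible iff bd70 is an ancestor of a0dd.
Ancestors of a0dd: {0f92, 2f97, a0dd, b1e7, b710, c0f3, dcbd, f6a8}.
bd70 is not among them, so fast-forward is not possible.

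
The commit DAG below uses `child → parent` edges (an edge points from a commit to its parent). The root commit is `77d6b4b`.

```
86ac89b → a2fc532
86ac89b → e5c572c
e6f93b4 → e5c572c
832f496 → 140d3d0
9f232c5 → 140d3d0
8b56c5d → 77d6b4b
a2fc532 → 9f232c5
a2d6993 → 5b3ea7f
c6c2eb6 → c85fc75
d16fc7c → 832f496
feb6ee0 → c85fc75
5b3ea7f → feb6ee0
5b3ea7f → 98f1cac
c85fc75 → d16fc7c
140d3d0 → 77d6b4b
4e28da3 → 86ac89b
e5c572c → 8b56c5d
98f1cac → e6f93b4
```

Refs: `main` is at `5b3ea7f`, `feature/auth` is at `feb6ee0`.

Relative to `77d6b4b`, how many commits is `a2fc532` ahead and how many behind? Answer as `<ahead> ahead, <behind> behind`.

3 ahead, 0 behind

Reachable from a2fc532: {140d3d0, 77d6b4b, 9f232c5, a2fc532}.
Reachable from 77d6b4b: {77d6b4b}.
Only in a2fc532's history (ahead): {140d3d0, 9f232c5, a2fc532} — 3.
Only in 77d6b4b's history (behind): {} — 0.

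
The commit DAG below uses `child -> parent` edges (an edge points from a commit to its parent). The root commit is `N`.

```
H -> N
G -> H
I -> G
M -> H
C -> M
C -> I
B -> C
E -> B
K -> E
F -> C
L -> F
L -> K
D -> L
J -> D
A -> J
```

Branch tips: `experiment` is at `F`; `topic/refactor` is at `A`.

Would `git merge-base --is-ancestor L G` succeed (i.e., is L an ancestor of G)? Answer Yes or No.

Ancestors of G: {G, H, N}.
L is not in that set, so it is not an ancestor of G.

No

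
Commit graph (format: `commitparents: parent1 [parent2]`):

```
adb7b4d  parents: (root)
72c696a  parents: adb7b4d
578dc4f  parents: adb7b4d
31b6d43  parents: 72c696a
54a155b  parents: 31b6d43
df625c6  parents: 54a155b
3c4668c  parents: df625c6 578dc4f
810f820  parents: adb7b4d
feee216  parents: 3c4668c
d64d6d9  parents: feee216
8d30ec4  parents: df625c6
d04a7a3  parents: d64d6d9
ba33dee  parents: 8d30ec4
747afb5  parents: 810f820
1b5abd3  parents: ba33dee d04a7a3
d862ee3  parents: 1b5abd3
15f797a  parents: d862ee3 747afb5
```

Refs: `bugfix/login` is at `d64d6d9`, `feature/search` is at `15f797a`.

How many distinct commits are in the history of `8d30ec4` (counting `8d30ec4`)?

Walking parent pointers from 8d30ec4: reachable set = {31b6d43, 54a155b, 72c696a, 8d30ec4, adb7b4d, df625c6}.
That is 6 commits.

6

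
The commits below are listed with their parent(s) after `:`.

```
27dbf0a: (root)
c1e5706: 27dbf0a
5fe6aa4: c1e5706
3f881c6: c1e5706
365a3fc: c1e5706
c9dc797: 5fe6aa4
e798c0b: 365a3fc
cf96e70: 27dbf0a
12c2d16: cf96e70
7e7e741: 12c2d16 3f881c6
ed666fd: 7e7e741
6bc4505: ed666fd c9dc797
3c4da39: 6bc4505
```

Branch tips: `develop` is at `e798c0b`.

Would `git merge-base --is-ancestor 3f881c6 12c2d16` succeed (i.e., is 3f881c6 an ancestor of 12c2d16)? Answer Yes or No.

Ancestors of 12c2d16: {12c2d16, 27dbf0a, cf96e70}.
3f881c6 is not in that set, so it is not an ancestor of 12c2d16.

No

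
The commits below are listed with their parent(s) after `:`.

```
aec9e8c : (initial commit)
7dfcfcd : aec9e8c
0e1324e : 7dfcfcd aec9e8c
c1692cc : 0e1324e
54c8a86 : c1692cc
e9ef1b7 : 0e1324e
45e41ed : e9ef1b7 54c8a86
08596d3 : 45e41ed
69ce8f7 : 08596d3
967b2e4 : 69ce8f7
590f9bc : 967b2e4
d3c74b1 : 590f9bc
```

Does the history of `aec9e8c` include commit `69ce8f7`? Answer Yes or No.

No

Ancestors of aec9e8c: {aec9e8c}.
69ce8f7 is not in that set, so it is not an ancestor of aec9e8c.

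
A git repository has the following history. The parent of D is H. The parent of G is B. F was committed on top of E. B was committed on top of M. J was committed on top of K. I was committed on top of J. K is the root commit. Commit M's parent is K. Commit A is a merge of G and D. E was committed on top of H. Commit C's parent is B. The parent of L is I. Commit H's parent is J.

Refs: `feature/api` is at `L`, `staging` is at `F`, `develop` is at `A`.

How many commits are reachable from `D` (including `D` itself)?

4

Walking parent pointers from D: reachable set = {D, H, J, K}.
That is 4 commits.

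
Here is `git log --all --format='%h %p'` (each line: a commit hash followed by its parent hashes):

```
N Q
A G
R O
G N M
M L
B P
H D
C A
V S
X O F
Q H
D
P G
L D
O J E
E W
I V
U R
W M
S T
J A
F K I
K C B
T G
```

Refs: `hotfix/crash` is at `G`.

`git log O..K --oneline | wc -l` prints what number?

Reachable from K: {A, B, C, D, G, H, K, L, M, N, P, Q}.
Reachable from O: {A, D, E, G, H, J, L, M, N, O, Q, W}.
In K's history but not O's: {B, C, K, P} — 4 commits.

4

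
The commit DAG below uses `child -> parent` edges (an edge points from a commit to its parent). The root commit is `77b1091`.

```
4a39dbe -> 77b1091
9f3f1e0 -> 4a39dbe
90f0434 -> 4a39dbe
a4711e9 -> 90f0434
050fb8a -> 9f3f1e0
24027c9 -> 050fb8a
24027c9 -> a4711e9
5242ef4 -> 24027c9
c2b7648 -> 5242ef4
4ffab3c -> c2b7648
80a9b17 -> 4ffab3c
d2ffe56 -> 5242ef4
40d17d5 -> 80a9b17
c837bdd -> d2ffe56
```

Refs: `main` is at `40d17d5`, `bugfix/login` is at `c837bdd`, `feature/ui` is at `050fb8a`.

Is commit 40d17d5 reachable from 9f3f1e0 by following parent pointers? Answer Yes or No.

No

Ancestors of 9f3f1e0: {4a39dbe, 77b1091, 9f3f1e0}.
40d17d5 is not in that set, so it is not an ancestor of 9f3f1e0.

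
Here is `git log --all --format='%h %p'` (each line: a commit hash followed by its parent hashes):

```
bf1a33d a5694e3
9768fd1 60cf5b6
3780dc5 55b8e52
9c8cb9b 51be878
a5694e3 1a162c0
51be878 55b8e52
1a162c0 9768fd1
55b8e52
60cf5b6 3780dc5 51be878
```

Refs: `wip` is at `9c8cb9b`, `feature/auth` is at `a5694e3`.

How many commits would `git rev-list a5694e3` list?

Walking parent pointers from a5694e3: reachable set = {1a162c0, 3780dc5, 51be878, 55b8e52, 60cf5b6, 9768fd1, a5694e3}.
That is 7 commits.

7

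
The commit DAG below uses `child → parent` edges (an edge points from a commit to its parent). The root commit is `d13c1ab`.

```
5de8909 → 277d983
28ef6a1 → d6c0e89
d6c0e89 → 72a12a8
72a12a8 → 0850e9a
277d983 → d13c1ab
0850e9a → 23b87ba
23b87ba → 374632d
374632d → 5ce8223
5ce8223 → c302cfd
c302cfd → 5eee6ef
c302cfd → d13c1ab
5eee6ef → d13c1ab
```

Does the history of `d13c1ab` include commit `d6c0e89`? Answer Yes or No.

Ancestors of d13c1ab: {d13c1ab}.
d6c0e89 is not in that set, so it is not an ancestor of d13c1ab.

No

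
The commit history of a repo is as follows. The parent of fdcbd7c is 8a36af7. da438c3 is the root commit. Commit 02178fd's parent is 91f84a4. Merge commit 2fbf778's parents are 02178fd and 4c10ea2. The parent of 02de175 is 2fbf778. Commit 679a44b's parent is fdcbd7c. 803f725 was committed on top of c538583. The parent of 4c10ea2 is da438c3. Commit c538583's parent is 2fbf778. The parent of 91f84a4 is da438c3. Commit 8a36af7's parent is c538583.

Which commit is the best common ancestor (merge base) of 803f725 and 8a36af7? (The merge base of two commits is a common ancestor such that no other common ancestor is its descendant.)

Ancestors of 803f725: {02178fd, 2fbf778, 4c10ea2, 803f725, 91f84a4, c538583, da438c3}.
Ancestors of 8a36af7: {02178fd, 2fbf778, 4c10ea2, 8a36af7, 91f84a4, c538583, da438c3}.
Common ancestors: {02178fd, 2fbf778, 4c10ea2, 91f84a4, c538583, da438c3}.
Among these, c538583 is not an ancestor of any other common ancestor — it is the merge base.

c538583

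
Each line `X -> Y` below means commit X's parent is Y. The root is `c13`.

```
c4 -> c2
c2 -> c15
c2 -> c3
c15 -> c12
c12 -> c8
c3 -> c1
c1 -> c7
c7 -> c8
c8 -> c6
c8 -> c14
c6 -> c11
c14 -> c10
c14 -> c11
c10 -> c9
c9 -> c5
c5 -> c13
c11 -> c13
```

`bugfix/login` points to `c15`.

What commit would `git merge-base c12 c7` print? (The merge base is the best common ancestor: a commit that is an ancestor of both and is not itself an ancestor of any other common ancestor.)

c8

Ancestors of c12: {c10, c11, c12, c13, c14, c5, c6, c8, c9}.
Ancestors of c7: {c10, c11, c13, c14, c5, c6, c7, c8, c9}.
Common ancestors: {c10, c11, c13, c14, c5, c6, c8, c9}.
Among these, c8 is not an ancestor of any other common ancestor — it is the merge base.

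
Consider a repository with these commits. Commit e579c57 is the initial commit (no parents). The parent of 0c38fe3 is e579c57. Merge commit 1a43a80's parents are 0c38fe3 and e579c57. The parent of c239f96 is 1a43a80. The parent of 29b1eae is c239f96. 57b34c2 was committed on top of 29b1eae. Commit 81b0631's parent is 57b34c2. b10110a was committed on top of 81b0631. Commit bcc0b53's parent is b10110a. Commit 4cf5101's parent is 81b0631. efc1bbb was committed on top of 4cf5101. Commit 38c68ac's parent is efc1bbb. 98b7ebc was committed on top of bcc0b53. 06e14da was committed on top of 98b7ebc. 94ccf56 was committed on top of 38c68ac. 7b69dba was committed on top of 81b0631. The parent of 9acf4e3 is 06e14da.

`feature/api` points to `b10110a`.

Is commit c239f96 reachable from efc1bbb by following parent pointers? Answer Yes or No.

Ancestors of efc1bbb (commits reachable by following parents): {0c38fe3, 1a43a80, 29b1eae, 4cf5101, 57b34c2, 81b0631, c239f96, e579c57, efc1bbb}.
c239f96 is in that set, so it is an ancestor of efc1bbb.

Yes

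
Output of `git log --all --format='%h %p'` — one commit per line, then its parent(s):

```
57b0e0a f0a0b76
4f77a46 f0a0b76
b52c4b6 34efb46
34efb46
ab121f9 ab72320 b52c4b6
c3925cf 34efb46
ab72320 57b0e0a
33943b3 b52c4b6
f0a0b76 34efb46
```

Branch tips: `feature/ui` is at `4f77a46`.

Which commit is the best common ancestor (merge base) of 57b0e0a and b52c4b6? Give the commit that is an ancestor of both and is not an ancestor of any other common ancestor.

34efb46

Ancestors of 57b0e0a: {34efb46, 57b0e0a, f0a0b76}.
Ancestors of b52c4b6: {34efb46, b52c4b6}.
Common ancestors: {34efb46}.
The only common ancestor is 34efb46, so it is the merge base.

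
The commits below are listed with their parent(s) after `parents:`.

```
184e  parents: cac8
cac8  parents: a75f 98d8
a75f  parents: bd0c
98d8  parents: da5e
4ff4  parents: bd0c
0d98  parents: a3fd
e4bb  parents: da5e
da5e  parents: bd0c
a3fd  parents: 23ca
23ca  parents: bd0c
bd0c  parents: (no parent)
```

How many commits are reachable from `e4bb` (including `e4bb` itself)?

Walking parent pointers from e4bb: reachable set = {bd0c, da5e, e4bb}.
That is 3 commits.

3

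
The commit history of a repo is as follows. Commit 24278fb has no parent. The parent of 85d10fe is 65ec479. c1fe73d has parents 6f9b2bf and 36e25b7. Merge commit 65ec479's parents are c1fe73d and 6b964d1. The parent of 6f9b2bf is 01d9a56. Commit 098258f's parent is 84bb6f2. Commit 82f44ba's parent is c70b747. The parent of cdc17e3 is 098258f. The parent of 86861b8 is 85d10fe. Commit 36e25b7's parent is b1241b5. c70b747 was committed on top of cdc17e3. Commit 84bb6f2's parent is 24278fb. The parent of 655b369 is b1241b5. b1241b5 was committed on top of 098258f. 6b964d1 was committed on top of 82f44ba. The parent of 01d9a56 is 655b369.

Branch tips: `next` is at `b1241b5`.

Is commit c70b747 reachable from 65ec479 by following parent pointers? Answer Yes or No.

Yes

Ancestors of 65ec479 (commits reachable by following parents): {01d9a56, 098258f, 24278fb, 36e25b7, 655b369, 65ec479, 6b964d1, 6f9b2bf, 82f44ba, 84bb6f2, b1241b5, c1fe73d, c70b747, cdc17e3}.
c70b747 is in that set, so it is an ancestor of 65ec479.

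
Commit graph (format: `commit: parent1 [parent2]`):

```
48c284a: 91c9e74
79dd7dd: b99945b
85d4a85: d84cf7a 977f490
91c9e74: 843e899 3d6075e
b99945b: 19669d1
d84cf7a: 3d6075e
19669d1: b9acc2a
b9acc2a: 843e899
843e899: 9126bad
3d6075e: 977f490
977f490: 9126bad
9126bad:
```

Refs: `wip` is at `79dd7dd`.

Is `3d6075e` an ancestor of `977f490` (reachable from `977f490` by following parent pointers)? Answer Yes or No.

No

Ancestors of 977f490: {9126bad, 977f490}.
3d6075e is not in that set, so it is not an ancestor of 977f490.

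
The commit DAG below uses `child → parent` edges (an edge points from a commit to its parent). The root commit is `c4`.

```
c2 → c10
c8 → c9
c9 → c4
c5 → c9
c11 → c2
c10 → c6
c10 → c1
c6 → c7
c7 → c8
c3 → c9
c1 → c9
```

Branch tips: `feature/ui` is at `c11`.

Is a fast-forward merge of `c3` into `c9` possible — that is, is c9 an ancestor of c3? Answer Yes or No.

A fast-forward from c9 to c3 is possible iff c9 is an ancestor of c3.
Ancestors of c3: {c3, c4, c9}.
c9 is among them, so fast-forward is possible.

Yes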